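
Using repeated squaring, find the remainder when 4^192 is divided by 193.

1

4^1 ≡ 4 (mod 193)
4^2 ≡ 4^2 = 16 ≡ 16 (mod 193)
4^4 ≡ 16^2 = 256 ≡ 63 (mod 193)
4^8 ≡ 63^2 = 3969 ≡ 109 (mod 193)
4^16 ≡ 109^2 = 11881 ≡ 108 (mod 193)
4^32 ≡ 108^2 = 11664 ≡ 84 (mod 193)
4^64 ≡ 84^2 = 7056 ≡ 108 (mod 193)
4^128 ≡ 108^2 = 11664 ≡ 84 (mod 193)
192 = 128 + 64 in binary powers of 2.
So 4^192 ≡ 84 · 108 ≡ 1 (mod 193).
Since the result is 1, base 4 gives no evidence that 193 is composite.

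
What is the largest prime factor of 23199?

37

23199 = 3 · 7733
7733 = 11 · 703
703 = 19 · 37
37 is prime.
So 23199 = 3 · 11 · 19 · 37; the largest prime factor is 37.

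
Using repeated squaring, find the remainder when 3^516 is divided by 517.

487

3^1 ≡ 3 (mod 517)
3^2 ≡ 3^2 = 9 ≡ 9 (mod 517)
3^4 ≡ 9^2 = 81 ≡ 81 (mod 517)
3^8 ≡ 81^2 = 6561 ≡ 357 (mod 517)
3^16 ≡ 357^2 = 127449 ≡ 267 (mod 517)
3^32 ≡ 267^2 = 71289 ≡ 460 (mod 517)
3^64 ≡ 460^2 = 211600 ≡ 147 (mod 517)
3^128 ≡ 147^2 = 21609 ≡ 412 (mod 517)
3^256 ≡ 412^2 = 169744 ≡ 168 (mod 517)
3^512 ≡ 168^2 = 28224 ≡ 306 (mod 517)
516 = 512 + 4 in binary powers of 2.
So 3^516 ≡ 306 · 81 ≡ 487 (mod 517).
Since 487 ≠ 1, base 3 is a Fermat witness: 517 is composite.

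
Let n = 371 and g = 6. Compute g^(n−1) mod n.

281

6^1 ≡ 6 (mod 371)
6^2 ≡ 6^2 = 36 ≡ 36 (mod 371)
6^4 ≡ 36^2 = 1296 ≡ 183 (mod 371)
6^8 ≡ 183^2 = 33489 ≡ 99 (mod 371)
6^16 ≡ 99^2 = 9801 ≡ 155 (mod 371)
6^32 ≡ 155^2 = 24025 ≡ 281 (mod 371)
6^64 ≡ 281^2 = 78961 ≡ 309 (mod 371)
6^128 ≡ 309^2 = 95481 ≡ 134 (mod 371)
6^256 ≡ 134^2 = 17956 ≡ 148 (mod 371)
370 = 256 + 64 + 32 + 16 + 2 in binary powers of 2.
So 6^370 ≡ 148 · 309 · 281 · 155 · 36 ≡ 281 (mod 371).
Since 281 ≠ 1, base 6 is a Fermat witness: 371 is composite.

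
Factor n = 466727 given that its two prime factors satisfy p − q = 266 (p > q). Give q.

563

Since p = q + 266, we have 466727 = q(q + 266), so q² + 266q − 466727 = 0.
Discriminant: 266² + 4·466727 = 70756 + 1866908 = 1937664; √1937664 = 1392.
q = (−266 + 1392)/2 = 563, and p = q + 266 = 829.
Check: 563 · 829 = 466727.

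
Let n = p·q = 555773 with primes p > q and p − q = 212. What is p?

859

Since p = q + 212, we have 555773 = q(q + 212), so q² + 212q − 555773 = 0.
Discriminant: 212² + 4·555773 = 44944 + 2223092 = 2268036; √2268036 = 1506.
q = (−212 + 1506)/2 = 647, and p = q + 212 = 859.
Check: 647 · 859 = 555773.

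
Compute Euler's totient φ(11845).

Factor: 11845 = 5 · 23 · 103.
φ(11845) = (5−1) · (23−1) · (103−1) = 4 · 22 · 102 = 8976.

8976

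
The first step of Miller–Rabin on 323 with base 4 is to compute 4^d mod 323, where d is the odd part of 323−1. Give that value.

323 − 1 = 322 = 2^1 · 161, so d = 161.
4^1 ≡ 4 (mod 323)
4^2 ≡ 4^2 = 16 ≡ 16 (mod 323)
4^4 ≡ 16^2 = 256 ≡ 256 (mod 323)
4^8 ≡ 256^2 = 65536 ≡ 290 (mod 323)
4^16 ≡ 290^2 = 84100 ≡ 120 (mod 323)
4^32 ≡ 120^2 = 14400 ≡ 188 (mod 323)
4^64 ≡ 188^2 = 35344 ≡ 137 (mod 323)
4^128 ≡ 137^2 = 18769 ≡ 35 (mod 323)
161 = 128 + 32 + 1 in binary powers of 2.
So 4^161 ≡ 35 · 188 · 4 ≡ 157 (mod 323).
Squaring chain: 157; never reaches −1, so base 4 is a Miller–Rabin witness that 323 is composite.

157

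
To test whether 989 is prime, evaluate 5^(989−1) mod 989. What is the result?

5^1 ≡ 5 (mod 989)
5^2 ≡ 5^2 = 25 ≡ 25 (mod 989)
5^4 ≡ 25^2 = 625 ≡ 625 (mod 989)
5^8 ≡ 625^2 = 390625 ≡ 959 (mod 989)
5^16 ≡ 959^2 = 919681 ≡ 900 (mod 989)
5^32 ≡ 900^2 = 810000 ≡ 9 (mod 989)
5^64 ≡ 9^2 = 81 ≡ 81 (mod 989)
5^128 ≡ 81^2 = 6561 ≡ 627 (mod 989)
5^256 ≡ 627^2 = 393129 ≡ 496 (mod 989)
5^512 ≡ 496^2 = 246016 ≡ 744 (mod 989)
988 = 512 + 256 + 128 + 64 + 16 + 8 + 4 in binary powers of 2.
So 5^988 ≡ 744 · 496 · 627 · 81 · 900 · 959 · 625 ≡ 81 (mod 989).
Since 81 ≠ 1, base 5 is a Fermat witness: 989 is composite.

81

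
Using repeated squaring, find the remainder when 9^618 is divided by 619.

1

9^1 ≡ 9 (mod 619)
9^2 ≡ 9^2 = 81 ≡ 81 (mod 619)
9^4 ≡ 81^2 = 6561 ≡ 371 (mod 619)
9^8 ≡ 371^2 = 137641 ≡ 223 (mod 619)
9^16 ≡ 223^2 = 49729 ≡ 209 (mod 619)
9^32 ≡ 209^2 = 43681 ≡ 351 (mod 619)
9^64 ≡ 351^2 = 123201 ≡ 20 (mod 619)
9^128 ≡ 20^2 = 400 ≡ 400 (mod 619)
9^256 ≡ 400^2 = 160000 ≡ 298 (mod 619)
9^512 ≡ 298^2 = 88804 ≡ 287 (mod 619)
618 = 512 + 64 + 32 + 8 + 2 in binary powers of 2.
So 9^618 ≡ 287 · 20 · 351 · 223 · 81 ≡ 1 (mod 619).
Since the result is 1, base 9 gives no evidence that 619 is composite.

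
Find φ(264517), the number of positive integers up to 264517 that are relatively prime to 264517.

Factor: 264517 = 11 · 139 · 173.
φ(264517) = (11−1) · (139−1) · (173−1) = 10 · 138 · 172 = 237360.

237360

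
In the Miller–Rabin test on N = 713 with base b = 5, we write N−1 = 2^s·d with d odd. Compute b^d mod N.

713 − 1 = 712 = 2^3 · 89, so d = 89.
5^1 ≡ 5 (mod 713)
5^2 ≡ 5^2 = 25 ≡ 25 (mod 713)
5^4 ≡ 25^2 = 625 ≡ 625 (mod 713)
5^8 ≡ 625^2 = 390625 ≡ 614 (mod 713)
5^16 ≡ 614^2 = 376996 ≡ 532 (mod 713)
5^32 ≡ 532^2 = 283024 ≡ 676 (mod 713)
5^64 ≡ 676^2 = 456976 ≡ 656 (mod 713)
89 = 64 + 16 + 8 + 1 in binary powers of 2.
So 5^89 ≡ 656 · 532 · 614 · 5 ≡ 304 (mod 713).
Squaring chain: 304 → 439 → 211; never reaches −1, so base 5 is a Miller–Rabin witness that 713 is composite.

304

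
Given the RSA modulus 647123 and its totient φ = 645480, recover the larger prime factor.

991

φ(n) = (p−1)(q−1) = n − (p+q) + 1, so p + q = 647123 − 645480 + 1 = 1644.
p and q are the roots of t² − 1644t + 647123 = 0.
Discriminant: 1644² − 4·647123 = 2702736 − 2588492 = 114244; √114244 = 338.
q = (1644 − 338)/2 = 653, p = (1644 + 338)/2 = 991.
Check: 653 · 991 = 647123.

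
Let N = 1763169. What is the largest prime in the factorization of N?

97

1763169 = 3 · 587723
587723 = 73 · 8051
8051 = 83 · 97
97 is prime.
So 1763169 = 3 · 73 · 83 · 97; the largest prime factor is 97.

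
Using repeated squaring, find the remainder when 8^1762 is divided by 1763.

8^1 ≡ 8 (mod 1763)
8^2 ≡ 8^2 = 64 ≡ 64 (mod 1763)
8^4 ≡ 64^2 = 4096 ≡ 570 (mod 1763)
8^8 ≡ 570^2 = 324900 ≡ 508 (mod 1763)
8^16 ≡ 508^2 = 258064 ≡ 666 (mod 1763)
8^32 ≡ 666^2 = 443556 ≡ 1043 (mod 1763)
8^64 ≡ 1043^2 = 1087849 ≡ 78 (mod 1763)
8^128 ≡ 78^2 = 6084 ≡ 795 (mod 1763)
8^256 ≡ 795^2 = 632025 ≡ 871 (mod 1763)
8^512 ≡ 871^2 = 758641 ≡ 551 (mod 1763)
8^1024 ≡ 551^2 = 303601 ≡ 365 (mod 1763)
1762 = 1024 + 512 + 128 + 64 + 32 + 2 in binary powers of 2.
So 8^1762 ≡ 365 · 551 · 795 · 78 · 1043 · 64 ≡ 1417 (mod 1763).
Since 1417 ≠ 1, base 8 is a Fermat witness: 1763 is composite.

1417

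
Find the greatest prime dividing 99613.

99613 = 23 · 4331
4331 = 61 · 71
71 is prime.
So 99613 = 23 · 61 · 71; the largest prime factor is 71.

71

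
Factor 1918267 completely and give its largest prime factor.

1918267 = 13 · 147559
147559 = 41 · 3599
3599 = 59 · 61
61 is prime.
So 1918267 = 13 · 41 · 59 · 61; the largest prime factor is 61.

61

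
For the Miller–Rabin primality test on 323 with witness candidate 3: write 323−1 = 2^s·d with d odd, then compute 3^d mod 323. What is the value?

241

323 − 1 = 322 = 2^1 · 161, so d = 161.
3^1 ≡ 3 (mod 323)
3^2 ≡ 3^2 = 9 ≡ 9 (mod 323)
3^4 ≡ 9^2 = 81 ≡ 81 (mod 323)
3^8 ≡ 81^2 = 6561 ≡ 101 (mod 323)
3^16 ≡ 101^2 = 10201 ≡ 188 (mod 323)
3^32 ≡ 188^2 = 35344 ≡ 137 (mod 323)
3^64 ≡ 137^2 = 18769 ≡ 35 (mod 323)
3^128 ≡ 35^2 = 1225 ≡ 256 (mod 323)
161 = 128 + 32 + 1 in binary powers of 2.
So 3^161 ≡ 256 · 137 · 3 ≡ 241 (mod 323).
Squaring chain: 241; never reaches −1, so base 3 is a Miller–Rabin witness that 323 is composite.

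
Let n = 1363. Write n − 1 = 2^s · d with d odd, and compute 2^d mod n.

1363 − 1 = 1362 = 2^1 · 681, so d = 681.
2^1 ≡ 2 (mod 1363)
2^2 ≡ 2^2 = 4 ≡ 4 (mod 1363)
2^4 ≡ 4^2 = 16 ≡ 16 (mod 1363)
2^8 ≡ 16^2 = 256 ≡ 256 (mod 1363)
2^16 ≡ 256^2 = 65536 ≡ 112 (mod 1363)
2^32 ≡ 112^2 = 12544 ≡ 277 (mod 1363)
2^64 ≡ 277^2 = 76729 ≡ 401 (mod 1363)
2^128 ≡ 401^2 = 160801 ≡ 1330 (mod 1363)
2^256 ≡ 1330^2 = 1768900 ≡ 1089 (mod 1363)
2^512 ≡ 1089^2 = 1185921 ≡ 111 (mod 1363)
681 = 512 + 128 + 32 + 8 + 1 in binary powers of 2.
So 2^681 ≡ 111 · 1330 · 277 · 256 · 2 ≡ 686 (mod 1363).
Squaring chain: 686; never reaches −1, so base 2 is a Miller–Rabin witness that 1363 is composite.

686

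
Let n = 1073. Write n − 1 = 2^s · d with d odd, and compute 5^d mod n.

1073 − 1 = 1072 = 2^4 · 67, so d = 67.
5^1 ≡ 5 (mod 1073)
5^2 ≡ 5^2 = 25 ≡ 25 (mod 1073)
5^4 ≡ 25^2 = 625 ≡ 625 (mod 1073)
5^8 ≡ 625^2 = 390625 ≡ 53 (mod 1073)
5^16 ≡ 53^2 = 2809 ≡ 663 (mod 1073)
5^32 ≡ 663^2 = 439569 ≡ 712 (mod 1073)
5^64 ≡ 712^2 = 506944 ≡ 488 (mod 1073)
67 = 64 + 2 + 1 in binary powers of 2.
So 5^67 ≡ 488 · 25 · 5 ≡ 912 (mod 1073).
Squaring chain: 912 → 169 → 663 → 712; never reaches −1, so base 5 is a Miller–Rabin witness that 1073 is composite.

912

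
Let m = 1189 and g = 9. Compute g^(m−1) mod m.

9^1 ≡ 9 (mod 1189)
9^2 ≡ 9^2 = 81 ≡ 81 (mod 1189)
9^4 ≡ 81^2 = 6561 ≡ 616 (mod 1189)
9^8 ≡ 616^2 = 379456 ≡ 165 (mod 1189)
9^16 ≡ 165^2 = 27225 ≡ 1067 (mod 1189)
9^32 ≡ 1067^2 = 1138489 ≡ 616 (mod 1189)
9^64 ≡ 616^2 = 379456 ≡ 165 (mod 1189)
9^128 ≡ 165^2 = 27225 ≡ 1067 (mod 1189)
9^256 ≡ 1067^2 = 1138489 ≡ 616 (mod 1189)
9^512 ≡ 616^2 = 379456 ≡ 165 (mod 1189)
9^1024 ≡ 165^2 = 27225 ≡ 1067 (mod 1189)
1188 = 1024 + 128 + 32 + 4 in binary powers of 2.
So 9^1188 ≡ 1067 · 1067 · 616 · 616 ≡ 575 (mod 1189).
Since 575 ≠ 1, base 9 is a Fermat witness: 1189 is composite.

575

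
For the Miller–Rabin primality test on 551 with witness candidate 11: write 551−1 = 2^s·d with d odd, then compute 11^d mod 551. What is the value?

520

551 − 1 = 550 = 2^1 · 275, so d = 275.
11^1 ≡ 11 (mod 551)
11^2 ≡ 11^2 = 121 ≡ 121 (mod 551)
11^4 ≡ 121^2 = 14641 ≡ 315 (mod 551)
11^8 ≡ 315^2 = 99225 ≡ 45 (mod 551)
11^16 ≡ 45^2 = 2025 ≡ 372 (mod 551)
11^32 ≡ 372^2 = 138384 ≡ 83 (mod 551)
11^64 ≡ 83^2 = 6889 ≡ 277 (mod 551)
11^128 ≡ 277^2 = 76729 ≡ 140 (mod 551)
11^256 ≡ 140^2 = 19600 ≡ 315 (mod 551)
275 = 256 + 16 + 2 + 1 in binary powers of 2.
So 11^275 ≡ 315 · 372 · 121 · 11 ≡ 520 (mod 551).
Squaring chain: 520; never reaches −1, so base 11 is a Miller–Rabin witness that 551 is composite.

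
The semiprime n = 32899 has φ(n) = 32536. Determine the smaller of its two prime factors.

φ(n) = (p−1)(q−1) = n − (p+q) + 1, so p + q = 32899 − 32536 + 1 = 364.
p and q are the roots of t² − 364t + 32899 = 0.
Discriminant: 364² − 4·32899 = 132496 − 131596 = 900; √900 = 30.
q = (364 − 30)/2 = 167, p = (364 + 30)/2 = 197.
Check: 167 · 197 = 32899.

167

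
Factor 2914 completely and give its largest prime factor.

47

2914 = 2 · 1457
1457 = 31 · 47
47 is prime.
So 2914 = 2 · 31 · 47; the largest prime factor is 47.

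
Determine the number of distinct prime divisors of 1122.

1122 = 2 · 561
561 = 3 · 187
187 = 11 · 17
1122 = 2 · 3 · 11 · 17, which has 4 distinct prime factors.

4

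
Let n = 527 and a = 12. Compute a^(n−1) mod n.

236

12^1 ≡ 12 (mod 527)
12^2 ≡ 12^2 = 144 ≡ 144 (mod 527)
12^4 ≡ 144^2 = 20736 ≡ 183 (mod 527)
12^8 ≡ 183^2 = 33489 ≡ 288 (mod 527)
12^16 ≡ 288^2 = 82944 ≡ 205 (mod 527)
12^32 ≡ 205^2 = 42025 ≡ 392 (mod 527)
12^64 ≡ 392^2 = 153664 ≡ 307 (mod 527)
12^128 ≡ 307^2 = 94249 ≡ 443 (mod 527)
12^256 ≡ 443^2 = 196249 ≡ 205 (mod 527)
12^512 ≡ 205^2 = 42025 ≡ 392 (mod 527)
526 = 512 + 8 + 4 + 2 in binary powers of 2.
So 12^526 ≡ 392 · 288 · 183 · 144 ≡ 236 (mod 527).
Since 236 ≠ 1, base 12 is a Fermat witness: 527 is composite.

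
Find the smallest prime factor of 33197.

89

33197 is odd.
Digit sum 23, not divisible by 3.
Ends in 7: not divisible by 5.
7: 33197 = 7·4742 + 3
11: 33197 = 11·3017 + 10
13: 33197 = 13·2553 + 8
17: 33197 = 17·1952 + 13
19: 33197 = 19·1747 + 4
23: 33197 = 23·1443 + 8
29: 33197 = 29·1144 + 21
31: 33197 = 31·1070 + 27
37: 33197 = 37·897 + 8
41: 33197 = 41·809 + 28
43: 33197 = 43·772 + 1
47: 33197 = 47·706 + 15
53: 33197 = 53·626 + 19
59: 33197 = 59·562 + 39
61: 33197 = 61·544 + 13
67: 33197 = 67·495 + 32
71: 33197 = 71·467 + 40
73: 33197 = 73·454 + 55
79: 33197 = 79·420 + 17
83: 33197 = 83·399 + 80
89: 33197 = 89·373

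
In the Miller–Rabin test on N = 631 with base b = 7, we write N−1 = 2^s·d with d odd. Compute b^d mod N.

631 − 1 = 630 = 2^1 · 315, so d = 315.
7^1 ≡ 7 (mod 631)
7^2 ≡ 7^2 = 49 ≡ 49 (mod 631)
7^4 ≡ 49^2 = 2401 ≡ 508 (mod 631)
7^8 ≡ 508^2 = 258064 ≡ 616 (mod 631)
7^16 ≡ 616^2 = 379456 ≡ 225 (mod 631)
7^32 ≡ 225^2 = 50625 ≡ 145 (mod 631)
7^64 ≡ 145^2 = 21025 ≡ 202 (mod 631)
7^128 ≡ 202^2 = 40804 ≡ 420 (mod 631)
7^256 ≡ 420^2 = 176400 ≡ 351 (mod 631)
315 = 256 + 32 + 16 + 8 + 2 + 1 in binary powers of 2.
So 7^315 ≡ 351 · 145 · 225 · 616 · 49 · 7 ≡ 630 (mod 631).
Since 7^d ≡ 630 (mod 631), base 7 does not prove 631 composite.

630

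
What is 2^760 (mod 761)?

1

2^1 ≡ 2 (mod 761)
2^2 ≡ 2^2 = 4 ≡ 4 (mod 761)
2^4 ≡ 4^2 = 16 ≡ 16 (mod 761)
2^8 ≡ 16^2 = 256 ≡ 256 (mod 761)
2^16 ≡ 256^2 = 65536 ≡ 90 (mod 761)
2^32 ≡ 90^2 = 8100 ≡ 490 (mod 761)
2^64 ≡ 490^2 = 240100 ≡ 385 (mod 761)
2^128 ≡ 385^2 = 148225 ≡ 591 (mod 761)
2^256 ≡ 591^2 = 349281 ≡ 743 (mod 761)
2^512 ≡ 743^2 = 552049 ≡ 324 (mod 761)
760 = 512 + 128 + 64 + 32 + 16 + 8 in binary powers of 2.
So 2^760 ≡ 324 · 591 · 385 · 490 · 90 · 256 ≡ 1 (mod 761).
Since the result is 1, base 2 gives no evidence that 761 is composite.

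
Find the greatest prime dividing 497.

497 = 7 · 71
71 is prime.
So 497 = 7 · 71; the largest prime factor is 71.

71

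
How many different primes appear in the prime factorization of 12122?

12122 = 2 · 6061
6061 = 11 · 551
551 = 19 · 29
12122 = 2 · 11 · 19 · 29, which has 4 distinct prime factors.

4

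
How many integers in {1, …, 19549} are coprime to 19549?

19264

Factor: 19549 = 113 · 173.
φ(19549) = (113−1) · (173−1) = 112 · 172 = 19264.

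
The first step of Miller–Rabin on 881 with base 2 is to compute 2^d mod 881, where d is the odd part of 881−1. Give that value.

1

881 − 1 = 880 = 2^4 · 55, so d = 55.
2^1 ≡ 2 (mod 881)
2^2 ≡ 2^2 = 4 ≡ 4 (mod 881)
2^4 ≡ 4^2 = 16 ≡ 16 (mod 881)
2^8 ≡ 16^2 = 256 ≡ 256 (mod 881)
2^16 ≡ 256^2 = 65536 ≡ 342 (mod 881)
2^32 ≡ 342^2 = 116964 ≡ 672 (mod 881)
55 = 32 + 16 + 4 + 2 + 1 in binary powers of 2.
So 2^55 ≡ 672 · 342 · 16 · 4 · 2 ≡ 1 (mod 881).
Since 2^d ≡ 1 (mod 881), base 2 does not prove 881 composite.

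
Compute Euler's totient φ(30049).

29700

Factor: 30049 = 151 · 199.
φ(30049) = (151−1) · (199−1) = 150 · 198 = 29700.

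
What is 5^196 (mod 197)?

1

5^1 ≡ 5 (mod 197)
5^2 ≡ 5^2 = 25 ≡ 25 (mod 197)
5^4 ≡ 25^2 = 625 ≡ 34 (mod 197)
5^8 ≡ 34^2 = 1156 ≡ 171 (mod 197)
5^16 ≡ 171^2 = 29241 ≡ 85 (mod 197)
5^32 ≡ 85^2 = 7225 ≡ 133 (mod 197)
5^64 ≡ 133^2 = 17689 ≡ 156 (mod 197)
5^128 ≡ 156^2 = 24336 ≡ 105 (mod 197)
196 = 128 + 64 + 4 in binary powers of 2.
So 5^196 ≡ 105 · 156 · 34 ≡ 1 (mod 197).
Since the result is 1, base 5 gives no evidence that 197 is composite.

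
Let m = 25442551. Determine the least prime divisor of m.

25442551 is odd.
Digit sum 28, not divisible by 3.
Ends in 1: not divisible by 5.
7: 25442551 = 7·3634650 + 1
11: 25442551 = 11·2312959 + 2
13: 25442551 = 13·1957119 + 4
17: 25442551 = 17·1496620 + 11
19: 25442551 = 19·1339081 + 12
23: 25442551 = 23·1106197 + 20
29: 25442551 = 29·877329 + 10
31: 25442551 = 31·820727 + 14
37: 25442551 = 37·687636 + 19
41: 25442551 = 41·620550 + 1
43: 25442551 = 43·591687 + 10
47: 25442551 = 47·541330 + 41
53: 25442551 = 53·480048 + 7
59: 25442551 = 59·431229 + 40
61: 25442551 = 61·417091

61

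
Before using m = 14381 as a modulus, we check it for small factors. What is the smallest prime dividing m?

14381 is odd.
Digit sum 17, not divisible by 3.
Ends in 1: not divisible by 5.
7: 14381 = 7·2054 + 3
11: 14381 = 11·1307 + 4
13: 14381 = 13·1106 + 3
17: 14381 = 17·845 + 16
19: 14381 = 19·756 + 17
23: 14381 = 23·625 + 6
29: 14381 = 29·495 + 26
31: 14381 = 31·463 + 28
37: 14381 = 37·388 + 25
41: 14381 = 41·350 + 31
43: 14381 = 43·334 + 19
47: 14381 = 47·305 + 46
53: 14381 = 53·271 + 18
59: 14381 = 59·243 + 44
61: 14381 = 61·235 + 46
67: 14381 = 67·214 + 43
71: 14381 = 71·202 + 39
73: 14381 = 73·197

73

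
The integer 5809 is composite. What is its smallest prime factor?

5809 is odd.
Digit sum 22, not divisible by 3.
Ends in 9: not divisible by 5.
7: 5809 = 7·829 + 6
11: 5809 = 11·528 + 1
13: 5809 = 13·446 + 11
17: 5809 = 17·341 + 12
19: 5809 = 19·305 + 14
23: 5809 = 23·252 + 13
29: 5809 = 29·200 + 9
31: 5809 = 31·187 + 12
37: 5809 = 37·157

37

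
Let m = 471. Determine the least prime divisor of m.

3

471 is odd.
Digit sum 12, divisible by 3.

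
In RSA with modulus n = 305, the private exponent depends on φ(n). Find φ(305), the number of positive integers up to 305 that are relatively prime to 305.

240

Factor: 305 = 5 · 61.
φ(305) = (5−1) · (61−1) = 4 · 60 = 240.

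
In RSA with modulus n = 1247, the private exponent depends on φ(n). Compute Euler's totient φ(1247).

1176

Factor: 1247 = 29 · 43.
φ(1247) = (29−1) · (43−1) = 28 · 42 = 1176.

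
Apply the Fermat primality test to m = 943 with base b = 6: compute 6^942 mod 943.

6^1 ≡ 6 (mod 943)
6^2 ≡ 6^2 = 36 ≡ 36 (mod 943)
6^4 ≡ 36^2 = 1296 ≡ 353 (mod 943)
6^8 ≡ 353^2 = 124609 ≡ 133 (mod 943)
6^16 ≡ 133^2 = 17689 ≡ 715 (mod 943)
6^32 ≡ 715^2 = 511225 ≡ 119 (mod 943)
6^64 ≡ 119^2 = 14161 ≡ 16 (mod 943)
6^128 ≡ 16^2 = 256 ≡ 256 (mod 943)
6^256 ≡ 256^2 = 65536 ≡ 469 (mod 943)
6^512 ≡ 469^2 = 219961 ≡ 242 (mod 943)
942 = 512 + 256 + 128 + 32 + 8 + 4 + 2 in binary powers of 2.
So 6^942 ≡ 242 · 469 · 256 · 119 · 133 · 353 · 36 ≡ 210 (mod 943).
Since 210 ≠ 1, base 6 is a Fermat witness: 943 is composite.

210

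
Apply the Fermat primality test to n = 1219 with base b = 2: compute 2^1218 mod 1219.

2^1 ≡ 2 (mod 1219)
2^2 ≡ 2^2 = 4 ≡ 4 (mod 1219)
2^4 ≡ 4^2 = 16 ≡ 16 (mod 1219)
2^8 ≡ 16^2 = 256 ≡ 256 (mod 1219)
2^16 ≡ 256^2 = 65536 ≡ 929 (mod 1219)
2^32 ≡ 929^2 = 863041 ≡ 1208 (mod 1219)
2^64 ≡ 1208^2 = 1459264 ≡ 121 (mod 1219)
2^128 ≡ 121^2 = 14641 ≡ 13 (mod 1219)
2^256 ≡ 13^2 = 169 ≡ 169 (mod 1219)
2^512 ≡ 169^2 = 28561 ≡ 524 (mod 1219)
2^1024 ≡ 524^2 = 274576 ≡ 301 (mod 1219)
1218 = 1024 + 128 + 64 + 2 in binary powers of 2.
So 2^1218 ≡ 301 · 13 · 121 · 4 ≡ 785 (mod 1219).
Since 785 ≠ 1, base 2 is a Fermat witness: 1219 is composite.

785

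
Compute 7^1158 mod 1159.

7^1 ≡ 7 (mod 1159)
7^2 ≡ 7^2 = 49 ≡ 49 (mod 1159)
7^4 ≡ 49^2 = 2401 ≡ 83 (mod 1159)
7^8 ≡ 83^2 = 6889 ≡ 1094 (mod 1159)
7^16 ≡ 1094^2 = 1196836 ≡ 748 (mod 1159)
7^32 ≡ 748^2 = 559504 ≡ 866 (mod 1159)
7^64 ≡ 866^2 = 749956 ≡ 83 (mod 1159)
7^128 ≡ 83^2 = 6889 ≡ 1094 (mod 1159)
7^256 ≡ 1094^2 = 1196836 ≡ 748 (mod 1159)
7^512 ≡ 748^2 = 559504 ≡ 866 (mod 1159)
7^1024 ≡ 866^2 = 749956 ≡ 83 (mod 1159)
1158 = 1024 + 128 + 4 + 2 in binary powers of 2.
So 7^1158 ≡ 83 · 1094 · 83 · 49 ≡ 723 (mod 1159).
Since 723 ≠ 1, base 7 is a Fermat witness: 1159 is composite.

723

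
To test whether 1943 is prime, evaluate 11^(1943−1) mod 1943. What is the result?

11^1 ≡ 11 (mod 1943)
11^2 ≡ 11^2 = 121 ≡ 121 (mod 1943)
11^4 ≡ 121^2 = 14641 ≡ 1040 (mod 1943)
11^8 ≡ 1040^2 = 1081600 ≡ 1292 (mod 1943)
11^16 ≡ 1292^2 = 1669264 ≡ 227 (mod 1943)
11^32 ≡ 227^2 = 51529 ≡ 1011 (mod 1943)
11^64 ≡ 1011^2 = 1022121 ≡ 103 (mod 1943)
11^128 ≡ 103^2 = 10609 ≡ 894 (mod 1943)
11^256 ≡ 894^2 = 799236 ≡ 663 (mod 1943)
11^512 ≡ 663^2 = 439569 ≡ 451 (mod 1943)
11^1024 ≡ 451^2 = 203401 ≡ 1329 (mod 1943)
1942 = 1024 + 512 + 256 + 128 + 16 + 4 + 2 in binary powers of 2.
So 11^1942 ≡ 1329 · 451 · 663 · 894 · 227 · 1040 · 121 ≡ 138 (mod 1943).
Since 138 ≠ 1, base 11 is a Fermat witness: 1943 is composite.

138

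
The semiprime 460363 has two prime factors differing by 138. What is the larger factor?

Since p = q + 138, we have 460363 = q(q + 138), so q² + 138q − 460363 = 0.
Discriminant: 138² + 4·460363 = 19044 + 1841452 = 1860496; √1860496 = 1364.
q = (−138 + 1364)/2 = 613, and p = q + 138 = 751.
Check: 613 · 751 = 460363.

751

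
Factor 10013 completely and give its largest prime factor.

10013 = 17 · 589
589 = 19 · 31
31 is prime.
So 10013 = 17 · 19 · 31; the largest prime factor is 31.

31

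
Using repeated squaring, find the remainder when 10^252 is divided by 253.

177

10^1 ≡ 10 (mod 253)
10^2 ≡ 10^2 = 100 ≡ 100 (mod 253)
10^4 ≡ 100^2 = 10000 ≡ 133 (mod 253)
10^8 ≡ 133^2 = 17689 ≡ 232 (mod 253)
10^16 ≡ 232^2 = 53824 ≡ 188 (mod 253)
10^32 ≡ 188^2 = 35344 ≡ 177 (mod 253)
10^64 ≡ 177^2 = 31329 ≡ 210 (mod 253)
10^128 ≡ 210^2 = 44100 ≡ 78 (mod 253)
252 = 128 + 64 + 32 + 16 + 8 + 4 in binary powers of 2.
So 10^252 ≡ 78 · 210 · 177 · 188 · 232 · 133 ≡ 177 (mod 253).
Since 177 ≠ 1, base 10 is a Fermat witness: 253 is composite.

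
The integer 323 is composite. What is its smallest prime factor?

17

323 is odd.
Digit sum 8, not divisible by 3.
Ends in 3: not divisible by 5.
7: 323 = 7·46 + 1
11: 323 = 11·29 + 4
13: 323 = 13·24 + 11
17: 323 = 17·19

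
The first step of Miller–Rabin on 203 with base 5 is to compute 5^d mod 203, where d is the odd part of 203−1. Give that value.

203 − 1 = 202 = 2^1 · 101, so d = 101.
5^1 ≡ 5 (mod 203)
5^2 ≡ 5^2 = 25 ≡ 25 (mod 203)
5^4 ≡ 25^2 = 625 ≡ 16 (mod 203)
5^8 ≡ 16^2 = 256 ≡ 53 (mod 203)
5^16 ≡ 53^2 = 2809 ≡ 170 (mod 203)
5^32 ≡ 170^2 = 28900 ≡ 74 (mod 203)
5^64 ≡ 74^2 = 5476 ≡ 198 (mod 203)
101 = 64 + 32 + 4 + 1 in binary powers of 2.
So 5^101 ≡ 198 · 74 · 16 · 5 ≡ 38 (mod 203).
Squaring chain: 38; never reaches −1, so base 5 is a Miller–Rabin witness that 203 is composite.

38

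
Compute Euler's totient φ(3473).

3300

Factor: 3473 = 23 · 151.
φ(3473) = (23−1) · (151−1) = 22 · 150 = 3300.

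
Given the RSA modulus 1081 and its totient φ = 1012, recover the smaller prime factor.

23

φ(n) = (p−1)(q−1) = n − (p+q) + 1, so p + q = 1081 − 1012 + 1 = 70.
p and q are the roots of t² − 70t + 1081 = 0.
Discriminant: 70² − 4·1081 = 4900 − 4324 = 576; √576 = 24.
q = (70 − 24)/2 = 23, p = (70 + 24)/2 = 47.
Check: 23 · 47 = 1081.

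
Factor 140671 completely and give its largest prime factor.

140671 = 41 · 3431
3431 = 47 · 73
73 is prime.
So 140671 = 41 · 47 · 73; the largest prime factor is 73.

73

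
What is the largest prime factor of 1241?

1241 = 17 · 73
73 is prime.
So 1241 = 17 · 73; the largest prime factor is 73.

73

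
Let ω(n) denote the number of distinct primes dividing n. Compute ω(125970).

125970 = 2 · 62985
62985 = 3 · 20995
20995 = 5 · 4199
4199 = 13 · 323
323 = 17 · 19
125970 = 2 · 3 · 5 · 13 · 17 · 19, which has 6 distinct prime factors.

6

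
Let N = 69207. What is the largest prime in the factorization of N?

59

69207 = 3 · 23069
23069 = 17 · 1357
1357 = 23 · 59
59 is prime.
So 69207 = 3 · 17 · 23 · 59; the largest prime factor is 59.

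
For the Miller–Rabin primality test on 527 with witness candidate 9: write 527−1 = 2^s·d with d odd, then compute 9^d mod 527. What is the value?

121

527 − 1 = 526 = 2^1 · 263, so d = 263.
9^1 ≡ 9 (mod 527)
9^2 ≡ 9^2 = 81 ≡ 81 (mod 527)
9^4 ≡ 81^2 = 6561 ≡ 237 (mod 527)
9^8 ≡ 237^2 = 56169 ≡ 307 (mod 527)
9^16 ≡ 307^2 = 94249 ≡ 443 (mod 527)
9^32 ≡ 443^2 = 196249 ≡ 205 (mod 527)
9^64 ≡ 205^2 = 42025 ≡ 392 (mod 527)
9^128 ≡ 392^2 = 153664 ≡ 307 (mod 527)
9^256 ≡ 307^2 = 94249 ≡ 443 (mod 527)
263 = 256 + 4 + 2 + 1 in binary powers of 2.
So 9^263 ≡ 443 · 237 · 81 · 9 ≡ 121 (mod 527).
Squaring chain: 121; never reaches −1, so base 9 is a Miller–Rabin witness that 527 is composite.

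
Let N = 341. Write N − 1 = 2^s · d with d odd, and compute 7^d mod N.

341 − 1 = 340 = 2^2 · 85, so d = 85.
7^1 ≡ 7 (mod 341)
7^2 ≡ 7^2 = 49 ≡ 49 (mod 341)
7^4 ≡ 49^2 = 2401 ≡ 14 (mod 341)
7^8 ≡ 14^2 = 196 ≡ 196 (mod 341)
7^16 ≡ 196^2 = 38416 ≡ 224 (mod 341)
7^32 ≡ 224^2 = 50176 ≡ 49 (mod 341)
7^64 ≡ 49^2 = 2401 ≡ 14 (mod 341)
85 = 64 + 16 + 4 + 1 in binary powers of 2.
So 7^85 ≡ 14 · 224 · 14 · 7 ≡ 87 (mod 341).
Squaring chain: 87 → 67; never reaches −1, so base 7 is a Miller–Rabin witness that 341 is composite.

87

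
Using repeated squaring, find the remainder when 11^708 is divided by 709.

1

11^1 ≡ 11 (mod 709)
11^2 ≡ 11^2 = 121 ≡ 121 (mod 709)
11^4 ≡ 121^2 = 14641 ≡ 461 (mod 709)
11^8 ≡ 461^2 = 212521 ≡ 530 (mod 709)
11^16 ≡ 530^2 = 280900 ≡ 136 (mod 709)
11^32 ≡ 136^2 = 18496 ≡ 62 (mod 709)
11^64 ≡ 62^2 = 3844 ≡ 299 (mod 709)
11^128 ≡ 299^2 = 89401 ≡ 67 (mod 709)
11^256 ≡ 67^2 = 4489 ≡ 235 (mod 709)
11^512 ≡ 235^2 = 55225 ≡ 632 (mod 709)
708 = 512 + 128 + 64 + 4 in binary powers of 2.
So 11^708 ≡ 632 · 67 · 299 · 461 ≡ 1 (mod 709).
Since the result is 1, base 11 gives no evidence that 709 is composite.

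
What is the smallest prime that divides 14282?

14282 is even: 2 divides it.

2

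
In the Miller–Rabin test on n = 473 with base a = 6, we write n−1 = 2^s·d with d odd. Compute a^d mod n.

79

473 − 1 = 472 = 2^3 · 59, so d = 59.
6^1 ≡ 6 (mod 473)
6^2 ≡ 6^2 = 36 ≡ 36 (mod 473)
6^4 ≡ 36^2 = 1296 ≡ 350 (mod 473)
6^8 ≡ 350^2 = 122500 ≡ 466 (mod 473)
6^16 ≡ 466^2 = 217156 ≡ 49 (mod 473)
6^32 ≡ 49^2 = 2401 ≡ 36 (mod 473)
59 = 32 + 16 + 8 + 2 + 1 in binary powers of 2.
So 6^59 ≡ 36 · 49 · 466 · 36 · 6 ≡ 79 (mod 473).
Squaring chain: 79 → 92 → 423; never reaches −1, so base 6 is a Miller–Rabin witness that 473 is composite.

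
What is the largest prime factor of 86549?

71

86549 = 23 · 3763
3763 = 53 · 71
71 is prime.
So 86549 = 23 · 53 · 71; the largest prime factor is 71.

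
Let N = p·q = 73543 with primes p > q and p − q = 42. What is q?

Since p = q + 42, we have 73543 = q(q + 42), so q² + 42q − 73543 = 0.
Discriminant: 42² + 4·73543 = 1764 + 294172 = 295936; √295936 = 544.
q = (−42 + 544)/2 = 251, and p = q + 42 = 293.
Check: 251 · 293 = 73543.

251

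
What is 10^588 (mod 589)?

10^1 ≡ 10 (mod 589)
10^2 ≡ 10^2 = 100 ≡ 100 (mod 589)
10^4 ≡ 100^2 = 10000 ≡ 576 (mod 589)
10^8 ≡ 576^2 = 331776 ≡ 169 (mod 589)
10^16 ≡ 169^2 = 28561 ≡ 289 (mod 589)
10^32 ≡ 289^2 = 83521 ≡ 472 (mod 589)
10^64 ≡ 472^2 = 222784 ≡ 142 (mod 589)
10^128 ≡ 142^2 = 20164 ≡ 138 (mod 589)
10^256 ≡ 138^2 = 19044 ≡ 196 (mod 589)
10^512 ≡ 196^2 = 38416 ≡ 131 (mod 589)
588 = 512 + 64 + 8 + 4 in binary powers of 2.
So 10^588 ≡ 131 · 142 · 169 · 576 ≡ 349 (mod 589).
Since 349 ≠ 1, base 10 is a Fermat witness: 589 is composite.

349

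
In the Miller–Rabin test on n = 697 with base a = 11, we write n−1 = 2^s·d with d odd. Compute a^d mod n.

697 − 1 = 696 = 2^3 · 87, so d = 87.
11^1 ≡ 11 (mod 697)
11^2 ≡ 11^2 = 121 ≡ 121 (mod 697)
11^4 ≡ 121^2 = 14641 ≡ 4 (mod 697)
11^8 ≡ 4^2 = 16 ≡ 16 (mod 697)
11^16 ≡ 16^2 = 256 ≡ 256 (mod 697)
11^32 ≡ 256^2 = 65536 ≡ 18 (mod 697)
11^64 ≡ 18^2 = 324 ≡ 324 (mod 697)
87 = 64 + 16 + 4 + 2 + 1 in binary powers of 2.
So 11^87 ≡ 324 · 256 · 4 · 121 · 11 ≡ 445 (mod 697).
Squaring chain: 445 → 77 → 353; never reaches −1, so base 11 is a Miller–Rabin witness that 697 is composite.

445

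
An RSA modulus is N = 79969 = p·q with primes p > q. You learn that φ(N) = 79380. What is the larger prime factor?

φ(n) = (p−1)(q−1) = n − (p+q) + 1, so p + q = 79969 − 79380 + 1 = 590.
p and q are the roots of t² − 590t + 79969 = 0.
Discriminant: 590² − 4·79969 = 348100 − 319876 = 28224; √28224 = 168.
q = (590 − 168)/2 = 211, p = (590 + 168)/2 = 379.
Check: 211 · 379 = 79969.

379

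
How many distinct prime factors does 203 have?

2

203 = 7 · 29
203 = 7 · 29, which has 2 distinct prime factors.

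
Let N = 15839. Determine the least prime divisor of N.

47

15839 is odd.
Digit sum 26, not divisible by 3.
Ends in 9: not divisible by 5.
7: 15839 = 7·2262 + 5
11: 15839 = 11·1439 + 10
13: 15839 = 13·1218 + 5
17: 15839 = 17·931 + 12
19: 15839 = 19·833 + 12
23: 15839 = 23·688 + 15
29: 15839 = 29·546 + 5
31: 15839 = 31·510 + 29
37: 15839 = 37·428 + 3
41: 15839 = 41·386 + 13
43: 15839 = 43·368 + 15
47: 15839 = 47·337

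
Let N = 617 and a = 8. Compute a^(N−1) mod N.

1

8^1 ≡ 8 (mod 617)
8^2 ≡ 8^2 = 64 ≡ 64 (mod 617)
8^4 ≡ 64^2 = 4096 ≡ 394 (mod 617)
8^8 ≡ 394^2 = 155236 ≡ 369 (mod 617)
8^16 ≡ 369^2 = 136161 ≡ 421 (mod 617)
8^32 ≡ 421^2 = 177241 ≡ 162 (mod 617)
8^64 ≡ 162^2 = 26244 ≡ 330 (mod 617)
8^128 ≡ 330^2 = 108900 ≡ 308 (mod 617)
8^256 ≡ 308^2 = 94864 ≡ 463 (mod 617)
8^512 ≡ 463^2 = 214369 ≡ 270 (mod 617)
616 = 512 + 64 + 32 + 8 in binary powers of 2.
So 8^616 ≡ 270 · 330 · 162 · 369 ≡ 1 (mod 617).
Since the result is 1, base 8 gives no evidence that 617 is composite.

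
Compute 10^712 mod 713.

485

10^1 ≡ 10 (mod 713)
10^2 ≡ 10^2 = 100 ≡ 100 (mod 713)
10^4 ≡ 100^2 = 10000 ≡ 18 (mod 713)
10^8 ≡ 18^2 = 324 ≡ 324 (mod 713)
10^16 ≡ 324^2 = 104976 ≡ 165 (mod 713)
10^32 ≡ 165^2 = 27225 ≡ 131 (mod 713)
10^64 ≡ 131^2 = 17161 ≡ 49 (mod 713)
10^128 ≡ 49^2 = 2401 ≡ 262 (mod 713)
10^256 ≡ 262^2 = 68644 ≡ 196 (mod 713)
10^512 ≡ 196^2 = 38416 ≡ 627 (mod 713)
712 = 512 + 128 + 64 + 8 in binary powers of 2.
So 10^712 ≡ 627 · 262 · 49 · 324 ≡ 485 (mod 713).
Since 485 ≠ 1, base 10 is a Fermat witness: 713 is composite.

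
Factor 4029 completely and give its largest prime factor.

4029 = 3 · 1343
1343 = 17 · 79
79 is prime.
So 4029 = 3 · 17 · 79; the largest prime factor is 79.

79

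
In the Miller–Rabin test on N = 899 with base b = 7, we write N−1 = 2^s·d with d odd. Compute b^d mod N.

877

899 − 1 = 898 = 2^1 · 449, so d = 449.
7^1 ≡ 7 (mod 899)
7^2 ≡ 7^2 = 49 ≡ 49 (mod 899)
7^4 ≡ 49^2 = 2401 ≡ 603 (mod 899)
7^8 ≡ 603^2 = 363609 ≡ 413 (mod 899)
7^16 ≡ 413^2 = 170569 ≡ 658 (mod 899)
7^32 ≡ 658^2 = 432964 ≡ 545 (mod 899)
7^64 ≡ 545^2 = 297025 ≡ 355 (mod 899)
7^128 ≡ 355^2 = 126025 ≡ 165 (mod 899)
7^256 ≡ 165^2 = 27225 ≡ 255 (mod 899)
449 = 256 + 128 + 64 + 1 in binary powers of 2.
So 7^449 ≡ 255 · 165 · 355 · 7 ≡ 877 (mod 899).
Squaring chain: 877; never reaches −1, so base 7 is a Miller–Rabin witness that 899 is composite.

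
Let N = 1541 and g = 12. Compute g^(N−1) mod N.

12^1 ≡ 12 (mod 1541)
12^2 ≡ 12^2 = 144 ≡ 144 (mod 1541)
12^4 ≡ 144^2 = 20736 ≡ 703 (mod 1541)
12^8 ≡ 703^2 = 494209 ≡ 1089 (mod 1541)
12^16 ≡ 1089^2 = 1185921 ≡ 892 (mod 1541)
12^32 ≡ 892^2 = 795664 ≡ 508 (mod 1541)
12^64 ≡ 508^2 = 258064 ≡ 717 (mod 1541)
12^128 ≡ 717^2 = 514089 ≡ 936 (mod 1541)
12^256 ≡ 936^2 = 876096 ≡ 808 (mod 1541)
12^512 ≡ 808^2 = 652864 ≡ 1021 (mod 1541)
12^1024 ≡ 1021^2 = 1042441 ≡ 725 (mod 1541)
1540 = 1024 + 512 + 4 in binary powers of 2.
So 12^1540 ≡ 725 · 1021 · 703 ≡ 967 (mod 1541).
Since 967 ≠ 1, base 12 is a Fermat witness: 1541 is composite.

967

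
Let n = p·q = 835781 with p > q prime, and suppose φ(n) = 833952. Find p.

953

φ(n) = (p−1)(q−1) = n − (p+q) + 1, so p + q = 835781 − 833952 + 1 = 1830.
p and q are the roots of t² − 1830t + 835781 = 0.
Discriminant: 1830² − 4·835781 = 3348900 − 3343124 = 5776; √5776 = 76.
q = (1830 − 76)/2 = 877, p = (1830 + 76)/2 = 953.
Check: 877 · 953 = 835781.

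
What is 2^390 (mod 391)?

2^1 ≡ 2 (mod 391)
2^2 ≡ 2^2 = 4 ≡ 4 (mod 391)
2^4 ≡ 4^2 = 16 ≡ 16 (mod 391)
2^8 ≡ 16^2 = 256 ≡ 256 (mod 391)
2^16 ≡ 256^2 = 65536 ≡ 239 (mod 391)
2^32 ≡ 239^2 = 57121 ≡ 35 (mod 391)
2^64 ≡ 35^2 = 1225 ≡ 52 (mod 391)
2^128 ≡ 52^2 = 2704 ≡ 358 (mod 391)
2^256 ≡ 358^2 = 128164 ≡ 307 (mod 391)
390 = 256 + 128 + 4 + 2 in binary powers of 2.
So 2^390 ≡ 307 · 358 · 16 · 4 ≡ 285 (mod 391).
Since 285 ≠ 1, base 2 is a Fermat witness: 391 is composite.

285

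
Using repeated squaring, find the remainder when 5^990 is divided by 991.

1

5^1 ≡ 5 (mod 991)
5^2 ≡ 5^2 = 25 ≡ 25 (mod 991)
5^4 ≡ 25^2 = 625 ≡ 625 (mod 991)
5^8 ≡ 625^2 = 390625 ≡ 171 (mod 991)
5^16 ≡ 171^2 = 29241 ≡ 502 (mod 991)
5^32 ≡ 502^2 = 252004 ≡ 290 (mod 991)
5^64 ≡ 290^2 = 84100 ≡ 856 (mod 991)
5^128 ≡ 856^2 = 732736 ≡ 387 (mod 991)
5^256 ≡ 387^2 = 149769 ≡ 128 (mod 991)
5^512 ≡ 128^2 = 16384 ≡ 528 (mod 991)
990 = 512 + 256 + 128 + 64 + 16 + 8 + 4 + 2 in binary powers of 2.
So 5^990 ≡ 528 · 128 · 387 · 856 · 502 · 171 · 625 · 25 ≡ 1 (mod 991).
Since the result is 1, base 5 gives no evidence that 991 is composite.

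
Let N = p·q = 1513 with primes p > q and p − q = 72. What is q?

17

Since p = q + 72, we have 1513 = q(q + 72), so q² + 72q − 1513 = 0.
Discriminant: 72² + 4·1513 = 5184 + 6052 = 11236; √11236 = 106.
q = (−72 + 106)/2 = 17, and p = q + 72 = 89.
Check: 17 · 89 = 1513.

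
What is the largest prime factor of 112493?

73

112493 = 23 · 4891
4891 = 67 · 73
73 is prime.
So 112493 = 23 · 67 · 73; the largest prime factor is 73.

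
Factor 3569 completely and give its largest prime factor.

83

3569 = 43 · 83
83 is prime.
So 3569 = 43 · 83; the largest prime factor is 83.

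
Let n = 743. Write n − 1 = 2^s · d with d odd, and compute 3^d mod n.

743 − 1 = 742 = 2^1 · 371, so d = 371.
3^1 ≡ 3 (mod 743)
3^2 ≡ 3^2 = 9 ≡ 9 (mod 743)
3^4 ≡ 9^2 = 81 ≡ 81 (mod 743)
3^8 ≡ 81^2 = 6561 ≡ 617 (mod 743)
3^16 ≡ 617^2 = 380689 ≡ 273 (mod 743)
3^32 ≡ 273^2 = 74529 ≡ 229 (mod 743)
3^64 ≡ 229^2 = 52441 ≡ 431 (mod 743)
3^128 ≡ 431^2 = 185761 ≡ 11 (mod 743)
3^256 ≡ 11^2 = 121 ≡ 121 (mod 743)
371 = 256 + 64 + 32 + 16 + 2 + 1 in binary powers of 2.
So 3^371 ≡ 121 · 431 · 229 · 273 · 9 · 3 ≡ 1 (mod 743).
Since 3^d ≡ 1 (mod 743), base 3 does not prove 743 composite.

1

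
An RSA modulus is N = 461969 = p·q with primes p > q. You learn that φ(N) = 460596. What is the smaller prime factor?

587

φ(n) = (p−1)(q−1) = n − (p+q) + 1, so p + q = 461969 − 460596 + 1 = 1374.
p and q are the roots of t² − 1374t + 461969 = 0.
Discriminant: 1374² − 4·461969 = 1887876 − 1847876 = 40000; √40000 = 200.
q = (1374 − 200)/2 = 587, p = (1374 + 200)/2 = 787.
Check: 587 · 787 = 461969.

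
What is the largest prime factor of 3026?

89

3026 = 2 · 1513
1513 = 17 · 89
89 is prime.
So 3026 = 2 · 17 · 89; the largest prime factor is 89.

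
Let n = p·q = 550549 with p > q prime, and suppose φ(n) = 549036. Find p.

907

φ(n) = (p−1)(q−1) = n − (p+q) + 1, so p + q = 550549 − 549036 + 1 = 1514.
p and q are the roots of t² − 1514t + 550549 = 0.
Discriminant: 1514² − 4·550549 = 2292196 − 2202196 = 90000; √90000 = 300.
q = (1514 − 300)/2 = 607, p = (1514 + 300)/2 = 907.
Check: 607 · 907 = 550549.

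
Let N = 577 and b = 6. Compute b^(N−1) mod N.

1

6^1 ≡ 6 (mod 577)
6^2 ≡ 6^2 = 36 ≡ 36 (mod 577)
6^4 ≡ 36^2 = 1296 ≡ 142 (mod 577)
6^8 ≡ 142^2 = 20164 ≡ 546 (mod 577)
6^16 ≡ 546^2 = 298116 ≡ 384 (mod 577)
6^32 ≡ 384^2 = 147456 ≡ 321 (mod 577)
6^64 ≡ 321^2 = 103041 ≡ 335 (mod 577)
6^128 ≡ 335^2 = 112225 ≡ 287 (mod 577)
6^256 ≡ 287^2 = 82369 ≡ 435 (mod 577)
6^512 ≡ 435^2 = 189225 ≡ 546 (mod 577)
576 = 512 + 64 in binary powers of 2.
So 6^576 ≡ 546 · 335 ≡ 1 (mod 577).
Since the result is 1, base 6 gives no evidence that 577 is composite.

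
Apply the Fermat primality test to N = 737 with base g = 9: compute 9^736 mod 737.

350

9^1 ≡ 9 (mod 737)
9^2 ≡ 9^2 = 81 ≡ 81 (mod 737)
9^4 ≡ 81^2 = 6561 ≡ 665 (mod 737)
9^8 ≡ 665^2 = 442225 ≡ 25 (mod 737)
9^16 ≡ 25^2 = 625 ≡ 625 (mod 737)
9^32 ≡ 625^2 = 390625 ≡ 15 (mod 737)
9^64 ≡ 15^2 = 225 ≡ 225 (mod 737)
9^128 ≡ 225^2 = 50625 ≡ 509 (mod 737)
9^256 ≡ 509^2 = 259081 ≡ 394 (mod 737)
9^512 ≡ 394^2 = 155236 ≡ 466 (mod 737)
736 = 512 + 128 + 64 + 32 in binary powers of 2.
So 9^736 ≡ 466 · 509 · 225 · 15 ≡ 350 (mod 737).
Since 350 ≠ 1, base 9 is a Fermat witness: 737 is composite.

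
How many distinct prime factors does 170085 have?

5

170085 = 3 · 56695
56695 = 5 · 11339
11339 = 17 · 667
667 = 23 · 29
170085 = 3 · 5 · 17 · 23 · 29, which has 5 distinct prime factors.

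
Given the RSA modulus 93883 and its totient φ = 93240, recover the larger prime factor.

φ(n) = (p−1)(q−1) = n − (p+q) + 1, so p + q = 93883 − 93240 + 1 = 644.
p and q are the roots of t² − 644t + 93883 = 0.
Discriminant: 644² − 4·93883 = 414736 − 375532 = 39204; √39204 = 198.
q = (644 − 198)/2 = 223, p = (644 + 198)/2 = 421.
Check: 223 · 421 = 93883.

421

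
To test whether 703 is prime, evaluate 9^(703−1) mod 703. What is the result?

9^1 ≡ 9 (mod 703)
9^2 ≡ 9^2 = 81 ≡ 81 (mod 703)
9^4 ≡ 81^2 = 6561 ≡ 234 (mod 703)
9^8 ≡ 234^2 = 54756 ≡ 625 (mod 703)
9^16 ≡ 625^2 = 390625 ≡ 460 (mod 703)
9^32 ≡ 460^2 = 211600 ≡ 700 (mod 703)
9^64 ≡ 700^2 = 490000 ≡ 9 (mod 703)
9^128 ≡ 9^2 = 81 ≡ 81 (mod 703)
9^256 ≡ 81^2 = 6561 ≡ 234 (mod 703)
9^512 ≡ 234^2 = 54756 ≡ 625 (mod 703)
702 = 512 + 128 + 32 + 16 + 8 + 4 + 2 in binary powers of 2.
So 9^702 ≡ 625 · 81 · 700 · 460 · 625 · 234 · 81 ≡ 1 (mod 703).
Since the result is 1, base 9 gives no evidence that 703 is composite.

1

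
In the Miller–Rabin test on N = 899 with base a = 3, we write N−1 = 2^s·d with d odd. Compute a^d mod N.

899 − 1 = 898 = 2^1 · 449, so d = 449.
3^1 ≡ 3 (mod 899)
3^2 ≡ 3^2 = 9 ≡ 9 (mod 899)
3^4 ≡ 9^2 = 81 ≡ 81 (mod 899)
3^8 ≡ 81^2 = 6561 ≡ 268 (mod 899)
3^16 ≡ 268^2 = 71824 ≡ 803 (mod 899)
3^32 ≡ 803^2 = 644809 ≡ 226 (mod 899)
3^64 ≡ 226^2 = 51076 ≡ 732 (mod 899)
3^128 ≡ 732^2 = 535824 ≡ 20 (mod 899)
3^256 ≡ 20^2 = 400 ≡ 400 (mod 899)
449 = 256 + 128 + 64 + 1 in binary powers of 2.
So 3^449 ≡ 400 · 20 · 732 · 3 ≡ 641 (mod 899).
Squaring chain: 641; never reaches −1, so base 3 is a Miller–Rabin witness that 899 is composite.

641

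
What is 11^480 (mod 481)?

1

11^1 ≡ 11 (mod 481)
11^2 ≡ 11^2 = 121 ≡ 121 (mod 481)
11^4 ≡ 121^2 = 14641 ≡ 211 (mod 481)
11^8 ≡ 211^2 = 44521 ≡ 269 (mod 481)
11^16 ≡ 269^2 = 72361 ≡ 211 (mod 481)
11^32 ≡ 211^2 = 44521 ≡ 269 (mod 481)
11^64 ≡ 269^2 = 72361 ≡ 211 (mod 481)
11^128 ≡ 211^2 = 44521 ≡ 269 (mod 481)
11^256 ≡ 269^2 = 72361 ≡ 211 (mod 481)
480 = 256 + 128 + 64 + 32 in binary powers of 2.
So 11^480 ≡ 211 · 269 · 211 · 269 ≡ 1 (mod 481).
Since the result is 1, base 11 gives no evidence that 481 is composite.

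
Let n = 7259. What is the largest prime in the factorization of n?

61

7259 = 7 · 1037
1037 = 17 · 61
61 is prime.
So 7259 = 7 · 17 · 61; the largest prime factor is 61.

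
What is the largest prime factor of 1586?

61

1586 = 2 · 793
793 = 13 · 61
61 is prime.
So 1586 = 2 · 13 · 61; the largest prime factor is 61.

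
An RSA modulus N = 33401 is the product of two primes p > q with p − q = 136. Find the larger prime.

Since p = q + 136, we have 33401 = q(q + 136), so q² + 136q − 33401 = 0.
Discriminant: 136² + 4·33401 = 18496 + 133604 = 152100; √152100 = 390.
q = (−136 + 390)/2 = 127, and p = q + 136 = 263.
Check: 127 · 263 = 33401.

263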